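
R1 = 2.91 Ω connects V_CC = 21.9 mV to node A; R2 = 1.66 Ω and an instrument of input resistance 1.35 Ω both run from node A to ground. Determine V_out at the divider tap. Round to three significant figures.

V_out ≈ 4.46 mV

The load sits in parallel with R2, giving an effective lower resistance R2' = R2·R_L/(R2+R_L) = 0.7445 Ω.
Voltage divider with the loaded lower leg: V_out = 21.9 × 0.7445/(2.91 + 0.7445) = 21.9 × 0.2037 = 4.462 mV.
(Unloaded it would be 7.95 mV; the load pulls it down.)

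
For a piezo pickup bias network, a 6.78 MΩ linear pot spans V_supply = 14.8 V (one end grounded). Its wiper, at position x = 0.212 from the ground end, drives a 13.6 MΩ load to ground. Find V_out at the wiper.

Split the track: R_lower = x·R_p = 1.437 MΩ, R_upper = (1−x)·R_p = 5.343 MΩ.
R_L loads the lower segment: effective lower R = 1.300 MΩ.
Loaded-divider output: V_out = 14.8 × 0.1957 = 2.896 V.
(Unloaded: V_out = x·V_supply = 3.14 V.)

V_out ≈ 2.90 V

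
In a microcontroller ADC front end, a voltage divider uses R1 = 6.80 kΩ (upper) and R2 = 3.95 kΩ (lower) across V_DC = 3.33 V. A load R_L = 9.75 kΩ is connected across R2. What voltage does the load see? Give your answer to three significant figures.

The load sits in parallel with R2, giving an effective lower resistance R2' = R2·R_L/(R2+R_L) = 2.811 kΩ.
Now apply the divider: V_out = 3.33 × 0.2925 = 0.9740 V.

V_out ≈ 0.974 V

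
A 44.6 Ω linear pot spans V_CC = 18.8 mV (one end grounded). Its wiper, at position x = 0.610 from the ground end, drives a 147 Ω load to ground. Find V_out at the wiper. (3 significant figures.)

Lower segment x·R_p = 27.21 Ω; upper segment (1−x)·R_p = 17.39 Ω.
Lower segment in parallel with the load: 27.21 ‖ 147 = 22.96 Ω.
Loaded-divider output: V_out = 18.8 × 0.5689 = 10.70 mV.

V_out ≈ 10.7 mV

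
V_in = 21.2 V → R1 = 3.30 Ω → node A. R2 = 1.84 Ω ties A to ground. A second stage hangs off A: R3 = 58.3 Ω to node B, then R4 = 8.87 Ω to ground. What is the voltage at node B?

V_B ≈ 0.985 V

Node A sees R2 in parallel with the series input of stage 2, R3 + R4 = 67.17 Ω.
Effective lower resistance at A: R2 ‖ 67.17 = 1.791 Ω.
V_A = 21.2 × 1.791/(3.30 + 1.791) = 7.458 V.
V_B = V_A × 0.1321 = 0.9848 V.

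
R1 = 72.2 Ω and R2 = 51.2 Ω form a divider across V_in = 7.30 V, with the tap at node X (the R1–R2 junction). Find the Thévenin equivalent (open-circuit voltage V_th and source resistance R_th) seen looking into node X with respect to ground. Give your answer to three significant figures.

With X open, the divider is unloaded: V_th = 7.30 × 51.2/123.4 = 3.029 V.
Zeroing V_in shorts the top of R1 to ground, so R_th = R1 ‖ R2 = 29.96 Ω.

V_th ≈ 3.03 V, R_th ≈ 30.0 Ω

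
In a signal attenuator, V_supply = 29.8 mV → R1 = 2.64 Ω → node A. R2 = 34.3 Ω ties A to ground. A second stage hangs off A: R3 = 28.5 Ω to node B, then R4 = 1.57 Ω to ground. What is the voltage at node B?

Node A sees R2 in parallel with the series input of stage 2, R3 + R4 = 30.07 Ω.
Effective lower resistance at A: R2 ‖ 30.07 = 16.02 Ω.
So V_A = 29.8 × 0.8585 = 25.58 mV.
Then the unloaded second divider: V_B = V_A × R4/(R3+R4) = 25.58 × 0.05221 = 1.336 mV.

V_B ≈ 1.34 mV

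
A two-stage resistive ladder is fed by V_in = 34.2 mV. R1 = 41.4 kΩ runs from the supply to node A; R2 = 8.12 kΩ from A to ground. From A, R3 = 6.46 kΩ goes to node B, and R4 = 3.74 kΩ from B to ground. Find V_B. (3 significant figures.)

The second stage (R3 + R4 = 10.20 kΩ) loads node A in parallel with R2.
R2 ‖ (R3+R4) = 4.521 kΩ.
First divider: V_A = V_in · 4.521/(41.4 + 4.521) = 3.367 mV.
V_B = V_A × 0.3667 = 1.235 mV.

V_B ≈ 1.23 mV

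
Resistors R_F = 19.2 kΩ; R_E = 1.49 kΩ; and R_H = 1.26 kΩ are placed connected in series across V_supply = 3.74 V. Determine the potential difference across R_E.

V ≈ 0.254 V

ΣR = 19.2 + 1.49 + 1.26 = 21.95 kΩ.
Voltage divider: V = V_supply · (1.490 / 21.95) = 3.74 × 0.06788 = 0.2539 V.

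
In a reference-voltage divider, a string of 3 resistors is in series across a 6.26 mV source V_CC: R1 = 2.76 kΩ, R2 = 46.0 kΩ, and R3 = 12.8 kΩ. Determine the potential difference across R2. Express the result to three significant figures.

V ≈ 4.68 mV

ΣR = 2.76 + 46.0 + 12.8 = 61.56 kΩ.
Voltage divider: V = V_CC · (46.00 / 61.56) = 6.26 × 0.7472 = 4.678 mV.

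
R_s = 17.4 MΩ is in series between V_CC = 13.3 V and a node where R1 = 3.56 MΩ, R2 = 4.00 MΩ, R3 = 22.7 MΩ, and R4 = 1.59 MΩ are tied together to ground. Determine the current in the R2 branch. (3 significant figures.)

Parallel bank: R_p = 1/(1/3.56 + 1/4.00 + 1/22.7 + 1/1.59) = 0.8306 MΩ.
V_A by voltage divider: V_A = 13.3 × 0.8306/(17.4 + 0.8306) = 0.6060 V.
I(R2) = V_A / R2 = 0.6060/4.00 = 0.1515 µA.

I ≈ 0.151 µA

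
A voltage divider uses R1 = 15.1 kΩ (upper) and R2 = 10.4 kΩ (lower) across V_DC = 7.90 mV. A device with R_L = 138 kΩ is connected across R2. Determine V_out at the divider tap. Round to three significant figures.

V_out ≈ 3.08 mV

First combine the lower leg with the load: R2 ‖ R_L = 9.671 kΩ.
Voltage divider with the loaded lower leg: V_out = 7.90 × 9.671/(15.1 + 9.671) = 7.90 × 0.3904 = 3.084 mV.
(Unloaded it would be 3.22 mV; the load pulls it down.)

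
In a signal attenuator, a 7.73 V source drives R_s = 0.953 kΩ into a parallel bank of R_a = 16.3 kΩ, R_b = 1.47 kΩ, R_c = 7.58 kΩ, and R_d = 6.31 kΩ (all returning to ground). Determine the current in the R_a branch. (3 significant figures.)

Combine the parallel branches: R_p = (1/16.3 + 1/1.47 + 1/7.58 + 1/6.31)⁻¹ = 0.9690 kΩ.
V_A by voltage divider: V_A = 7.73 × 0.9690/(0.953 + 0.9690) = 3.897 V.
I(R_a) = V_A / R_a = 3.897/16.3 = 0.2391 mA.
(Check via current divider: I_total = 4.022 mA; share G_k/ΣG = 0.05945 → same result.)

I ≈ 0.239 mA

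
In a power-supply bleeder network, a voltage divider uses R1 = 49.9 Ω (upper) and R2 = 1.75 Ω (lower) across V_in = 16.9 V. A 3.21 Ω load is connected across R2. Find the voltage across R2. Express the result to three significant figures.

The load sits in parallel with R2, giving an effective lower resistance R2' = R2·R_L/(R2+R_L) = 1.133 Ω.
Voltage divider with the loaded lower leg: V_out = 16.9 × 1.133/(49.9 + 1.133) = 16.9 × 0.02219 = 0.3751 V.
(Unloaded it would be 0.573 V; the load pulls it down.)

V_out ≈ 0.375 V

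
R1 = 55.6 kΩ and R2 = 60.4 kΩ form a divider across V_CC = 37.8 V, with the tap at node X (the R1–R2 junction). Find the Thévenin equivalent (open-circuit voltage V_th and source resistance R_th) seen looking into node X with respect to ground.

V_th ≈ 19.7 V, R_th ≈ 29.0 kΩ

V_th is the unloaded tap voltage: V_CC · R2/(R1+R2) = 37.8 × 0.5207 = 19.68 V.
With V_CC suppressed (replaced by a short), R_th = R1 ‖ R2 = (55.60 × 60.4)/(55.60 + 60.4) = 28.95 kΩ.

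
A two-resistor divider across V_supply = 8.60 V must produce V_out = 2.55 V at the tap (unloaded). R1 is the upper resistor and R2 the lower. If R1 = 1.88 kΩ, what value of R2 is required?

The divider ratio is R2/(R1+R2) = 2.55/8.60 = 0.2965.
Rearranging, R2 = R1·k/(1−k) = 1.88 × 0.4215 = 0.7924 kΩ.

R2 ≈ 0.792 kΩ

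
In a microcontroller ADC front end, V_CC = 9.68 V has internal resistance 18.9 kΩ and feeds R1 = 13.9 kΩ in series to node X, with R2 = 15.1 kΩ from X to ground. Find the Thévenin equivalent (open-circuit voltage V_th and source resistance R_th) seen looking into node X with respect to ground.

R1' = 18.9 + 13.9 = 32.80 kΩ (source resistance + R1).
Open-circuit (no load on X): V_th = V_CC · R2/(R1' + R2) = 9.68 × 15.1/(32.80 + 15.1) = 3.052 V.
Zeroing V_CC shorts the top of R1' to ground, so R_th = R1' ‖ R2 = 10.34 kΩ.

V_th ≈ 3.05 V, R_th ≈ 10.3 kΩ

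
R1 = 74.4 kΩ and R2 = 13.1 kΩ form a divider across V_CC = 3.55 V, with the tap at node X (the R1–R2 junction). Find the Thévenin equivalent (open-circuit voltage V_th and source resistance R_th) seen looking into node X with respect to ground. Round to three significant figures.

With X open, the divider is unloaded: V_th = 3.55 × 13.1/87.50 = 0.5315 V.
Looking into X with the source shorted: R_th = R1·R2/(R1+R2) = 74.40 × 13.1/87.50 = 11.14 kΩ.

V_th ≈ 0.531 V, R_th ≈ 11.1 kΩ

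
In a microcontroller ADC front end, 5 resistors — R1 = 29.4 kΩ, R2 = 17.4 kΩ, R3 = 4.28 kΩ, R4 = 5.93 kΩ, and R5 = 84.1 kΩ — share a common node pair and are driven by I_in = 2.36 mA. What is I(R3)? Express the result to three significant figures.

I ≈ 1.09 mA

Conductances: ΣG = 1/29.4 + 1/17.4 + 1/4.28 + 1/5.93 + 1/84.1 = 0.5057 (1/kΩ).
Current divider: I(R3) = I_in · G_k/ΣG = 2.36 × (0.2336/0.5057) = 2.36 × 0.4621 = 1.090 mA.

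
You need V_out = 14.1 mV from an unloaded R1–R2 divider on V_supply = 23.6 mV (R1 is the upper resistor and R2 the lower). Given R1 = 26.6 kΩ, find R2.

R2 ≈ 39.5 kΩ

The divider ratio is R2/(R1+R2) = 14.1/23.6 = 0.5975.
R2 = R1 · 0.5975/(1 − 0.5975) = 39.48 kΩ.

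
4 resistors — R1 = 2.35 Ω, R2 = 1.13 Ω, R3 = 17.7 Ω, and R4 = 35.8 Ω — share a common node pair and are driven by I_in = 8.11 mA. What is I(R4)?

Total conductance ΣG = 1/2.35 + 1/1.13 + 1/17.7 + 1/35.8 = 1.395 (units of 1/Ω).
By the current-divider rule, I = I_in · G_k/ΣG = 8.11 × 0.02002 = 0.1624 mA.

I ≈ 0.162 mA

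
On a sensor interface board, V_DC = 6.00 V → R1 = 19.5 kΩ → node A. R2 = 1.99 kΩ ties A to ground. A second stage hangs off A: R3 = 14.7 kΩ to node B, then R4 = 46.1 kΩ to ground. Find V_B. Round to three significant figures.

The second stage (R3 + R4 = 60.80 kΩ) loads node A in parallel with R2.
Effective lower resistance at A: R2 ‖ 60.80 = 1.927 kΩ.
V_A = 6.00 × 1.927/(19.5 + 1.927) = 0.5396 V.
V_B = V_A × 0.7582 = 0.4091 V.

V_B ≈ 0.409 V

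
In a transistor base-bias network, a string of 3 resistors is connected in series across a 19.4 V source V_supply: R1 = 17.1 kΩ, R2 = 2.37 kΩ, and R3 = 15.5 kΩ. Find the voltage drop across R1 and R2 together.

V ≈ 10.8 V

Total series resistance ΣR = 17.1 + 2.37 + 15.5 = 34.97 kΩ.
R_{R1..R2} = 17.1 + 2.37 = 19.47 kΩ.
Voltage divider: V = V_supply · (19.47 / 34.97) = 19.4 × 0.5568 = 10.80 V.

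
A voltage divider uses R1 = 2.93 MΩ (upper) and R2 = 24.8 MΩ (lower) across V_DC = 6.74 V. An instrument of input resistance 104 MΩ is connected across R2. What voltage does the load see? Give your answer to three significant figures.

The load sits in parallel with R2, giving an effective lower resistance R2' = R2·R_L/(R2+R_L) = 20.02 MΩ.
Now apply the divider: V_out = 6.74 × 0.8724 = 5.880 V.

V_out ≈ 5.88 V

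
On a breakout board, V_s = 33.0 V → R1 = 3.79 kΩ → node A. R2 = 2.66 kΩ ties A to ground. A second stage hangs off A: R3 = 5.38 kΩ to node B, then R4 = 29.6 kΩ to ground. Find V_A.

The second stage (R3 + R4 = 34.98 kΩ) loads node A in parallel with R2.
R2 ‖ (R3+R4) = 2.472 kΩ.
First divider: V_A = V_s · 2.472/(3.79 + 2.472) = 13.03 V.

V_A ≈ 13.0 V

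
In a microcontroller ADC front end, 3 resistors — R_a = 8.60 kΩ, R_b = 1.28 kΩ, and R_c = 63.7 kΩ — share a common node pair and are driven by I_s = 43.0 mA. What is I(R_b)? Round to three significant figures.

I ≈ 36.8 mA

Total conductance ΣG = 1/8.60 + 1/1.28 + 1/63.7 = 0.9132 (units of 1/kΩ).
By the current-divider rule, I = I_s · G_k/ΣG = 43.0 × 0.8555 = 36.79 mA.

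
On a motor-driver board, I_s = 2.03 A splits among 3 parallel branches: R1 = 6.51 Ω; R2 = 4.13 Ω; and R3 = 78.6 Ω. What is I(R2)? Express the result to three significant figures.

I ≈ 1.20 A

Conductances: ΣG = 1/6.51 + 1/4.13 + 1/78.6 = 0.4085 (1/Ω).
Current divider: I(R2) = I_s · G_k/ΣG = 2.03 × (0.2421/0.4085) = 2.03 × 0.5928 = 1.203 A.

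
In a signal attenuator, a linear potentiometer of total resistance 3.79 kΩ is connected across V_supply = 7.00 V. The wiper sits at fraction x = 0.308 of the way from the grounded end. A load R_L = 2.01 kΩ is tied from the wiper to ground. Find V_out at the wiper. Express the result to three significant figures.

Split the track: R_lower = x·R_p = 1.167 kΩ, R_upper = (1−x)·R_p = 2.623 kΩ.
(x·R_p) ‖ R_L = 0.7385 kΩ.
V_out = 7.00 × 0.7385/(2.623 + 0.7385) = 1.538 V.
(Unloaded: V_out = x·V_supply = 2.16 V.)

V_out ≈ 1.54 V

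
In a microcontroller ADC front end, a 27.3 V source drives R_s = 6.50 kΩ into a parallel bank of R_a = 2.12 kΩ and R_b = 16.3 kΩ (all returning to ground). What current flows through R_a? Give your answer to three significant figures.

I ≈ 2.88 mA

Combine the parallel branches: R_p = (1/2.12 + 1/16.3)⁻¹ = 1.876 kΩ.
Node voltage V_A = V_supply · R_p/(R_s + R_p) = 27.3 × 0.2240 = 6.114 V.
I(R_a) = V_A / R_a = 6.114/2.12 = 2.884 mA.
(Check via current divider: I_total = 3.259 mA; share G_k/ΣG = 0.8849 → same result.)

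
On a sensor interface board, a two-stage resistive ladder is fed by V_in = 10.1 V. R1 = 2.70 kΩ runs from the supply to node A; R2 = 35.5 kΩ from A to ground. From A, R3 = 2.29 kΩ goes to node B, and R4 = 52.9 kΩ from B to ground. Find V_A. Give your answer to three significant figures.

V_A ≈ 8.98 V

Looking into the second stage from A: R3 + R4 = 55.19 kΩ appears in parallel with R2.
R2 ‖ (R3+R4) = 21.60 kΩ.
V_A = 10.1 × 21.60/(2.70 + 21.60) = 8.978 V.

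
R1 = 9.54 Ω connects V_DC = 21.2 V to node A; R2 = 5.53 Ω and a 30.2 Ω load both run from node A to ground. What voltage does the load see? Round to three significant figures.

The load sits in parallel with R2, giving an effective lower resistance R2' = R2·R_L/(R2+R_L) = 4.674 Ω.
Voltage divider with the loaded lower leg: V_out = 21.2 × 4.674/(9.54 + 4.674) = 21.2 × 0.3288 = 6.971 V.
(Unloaded it would be 7.78 V; the load pulls it down.)

V_out ≈ 6.97 V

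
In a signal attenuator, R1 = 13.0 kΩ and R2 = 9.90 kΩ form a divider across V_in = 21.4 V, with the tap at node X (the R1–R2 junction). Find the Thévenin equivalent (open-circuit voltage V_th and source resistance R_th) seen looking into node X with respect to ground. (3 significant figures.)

Open-circuit (no load on X): V_th = V_in · R2/(R1 + R2) = 21.4 × 9.90/(13.00 + 9.90) = 9.252 V.
Looking into X with the source shorted: R_th = R1·R2/(R1+R2) = 13.00 × 9.90/22.90 = 5.620 kΩ.

V_th ≈ 9.25 V, R_th ≈ 5.62 kΩ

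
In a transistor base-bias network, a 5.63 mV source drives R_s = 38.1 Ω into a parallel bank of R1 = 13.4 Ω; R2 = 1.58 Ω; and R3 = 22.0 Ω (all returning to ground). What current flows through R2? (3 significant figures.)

Combine the parallel branches: R_p = (1/13.4 + 1/1.58 + 1/22.0)⁻¹ = 1.328 Ω.
Node voltage V_A = V_in · R_p/(R_s + R_p) = 5.63 × 0.03368 = 0.1896 mV.
Branch current I = V_A/R2 = 0.1896/1.58 = 0.1200 mA.

I ≈ 0.120 mA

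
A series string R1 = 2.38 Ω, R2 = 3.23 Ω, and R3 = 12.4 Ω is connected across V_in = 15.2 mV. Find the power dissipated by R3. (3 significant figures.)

P ≈ 8.83 µW

ΣR = 18.01 Ω → I = 15.2/18.01 = 0.8440 mA.
P(R3) = I²·R3 = (0.8440)² × 12.4 = 8.832 µW.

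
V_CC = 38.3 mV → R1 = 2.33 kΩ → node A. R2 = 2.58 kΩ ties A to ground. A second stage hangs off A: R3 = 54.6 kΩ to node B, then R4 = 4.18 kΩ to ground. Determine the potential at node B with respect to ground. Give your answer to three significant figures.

V_B ≈ 1.40 mV

The second stage (R3 + R4 = 58.78 kΩ) loads node A in parallel with R2.
Effective lower resistance at A: R2 ‖ 58.78 = 2.472 kΩ.
First divider: V_A = V_CC · 2.472/(2.33 + 2.472) = 19.71 mV.
Stage 2 is unloaded, so V_B = V_A · R4/(R3+R4) = 19.71 × 4.18/58.78 = 1.402 mV.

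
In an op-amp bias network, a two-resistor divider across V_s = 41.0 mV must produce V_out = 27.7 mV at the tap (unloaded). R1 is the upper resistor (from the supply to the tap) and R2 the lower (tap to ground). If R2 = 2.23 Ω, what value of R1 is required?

The divider ratio is R2/(R1+R2) = 27.7/41.0 = 0.6756.
Rearranging, R1 = R2·(1−k)/k = 2.23 × 0.4801 = 1.071 Ω.

R1 ≈ 1.07 Ω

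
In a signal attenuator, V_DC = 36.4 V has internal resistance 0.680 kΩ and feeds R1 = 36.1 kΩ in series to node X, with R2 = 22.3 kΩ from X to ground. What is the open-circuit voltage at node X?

V_th ≈ 13.7 V

R1' = 0.680 + 36.1 = 36.78 kΩ (source resistance + R1).
With X open, the divider is unloaded: V_th = 36.4 × 22.3/59.08 = 13.74 V.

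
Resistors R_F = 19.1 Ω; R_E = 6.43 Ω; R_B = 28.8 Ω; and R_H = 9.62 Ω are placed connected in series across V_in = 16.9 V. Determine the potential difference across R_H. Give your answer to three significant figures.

V ≈ 2.54 V

ΣR = 19.1 + 6.43 + 28.8 + 9.62 = 63.95 Ω.
Voltage divider: V = V_in · (9.620 / 63.95) = 16.9 × 0.1504 = 2.542 V.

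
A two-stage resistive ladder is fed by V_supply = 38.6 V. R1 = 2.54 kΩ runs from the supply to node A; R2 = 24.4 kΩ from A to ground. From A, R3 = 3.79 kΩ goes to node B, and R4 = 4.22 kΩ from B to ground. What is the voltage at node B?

The second stage (R3 + R4 = 8.010 kΩ) loads node A in parallel with R2.
R2 ‖ (R3+R4) = 6.030 kΩ.
V_A = 38.6 × 6.030/(2.54 + 6.030) = 27.16 V.
Stage 2 is unloaded, so V_B = V_A · R4/(R3+R4) = 27.16 × 4.22/8.010 = 14.31 V.

V_B ≈ 14.3 V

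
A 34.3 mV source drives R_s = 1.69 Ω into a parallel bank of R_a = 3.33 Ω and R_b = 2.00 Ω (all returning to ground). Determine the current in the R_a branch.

I ≈ 4.38 mA

Equivalent of the parallel group: R_p = 1.250 Ω.
V_A by voltage divider: V_A = 34.3 × 1.250/(1.69 + 1.250) = 14.58 mV.
Branch current I = V_A/R_a = 14.58/3.33 = 4.378 mA.
(Check via current divider: I_total = 11.67 mA; share G_k/ΣG = 0.3752 → same result.)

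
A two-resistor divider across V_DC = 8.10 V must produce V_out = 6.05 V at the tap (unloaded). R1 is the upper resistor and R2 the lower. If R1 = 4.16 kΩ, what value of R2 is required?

R2 ≈ 12.3 kΩ

V_out/V_DC = R2/(R1+R2) = 0.7469.
R2 = R1 · 0.7469/(1 − 0.7469) = 12.28 kΩ.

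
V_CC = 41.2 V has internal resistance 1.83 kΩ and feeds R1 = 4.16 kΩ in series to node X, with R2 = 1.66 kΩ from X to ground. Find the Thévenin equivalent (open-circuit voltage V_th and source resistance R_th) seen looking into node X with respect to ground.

V_th ≈ 8.94 V, R_th ≈ 1.30 kΩ

R1' = 1.83 + 4.16 = 5.990 kΩ (source resistance + R1).
Open-circuit (no load on X): V_th = V_CC · R2/(R1' + R2) = 41.2 × 1.66/(5.990 + 1.66) = 8.940 V.
With V_CC suppressed (replaced by a short), R_th = R1' ‖ R2 = (5.990 × 1.66)/(5.990 + 1.66) = 1.300 kΩ.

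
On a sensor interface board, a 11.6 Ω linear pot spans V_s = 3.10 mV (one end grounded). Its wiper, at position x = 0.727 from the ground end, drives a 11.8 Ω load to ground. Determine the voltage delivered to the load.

Split the track: R_lower = x·R_p = 8.433 Ω, R_upper = (1−x)·R_p = 3.167 Ω.
R_L loads the lower segment: effective lower R = 4.918 Ω.
Then V_out = V_s · 4.918/(3.167 + 4.918) = 1.886 mV.
(Unloaded: V_out = x·V_s = 2.25 mV.)

V_out ≈ 1.89 mV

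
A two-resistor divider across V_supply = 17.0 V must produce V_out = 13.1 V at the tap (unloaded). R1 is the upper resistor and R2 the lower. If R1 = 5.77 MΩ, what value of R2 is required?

V_out/V_supply = R2/(R1+R2) = 0.7706.
R2 = R1 · 0.7706/(1 − 0.7706) = 19.38 MΩ.

R2 ≈ 19.4 MΩ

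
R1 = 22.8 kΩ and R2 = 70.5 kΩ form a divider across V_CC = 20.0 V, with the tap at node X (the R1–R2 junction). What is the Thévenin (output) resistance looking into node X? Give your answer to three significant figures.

R_th ≈ 17.2 kΩ

Zeroing V_CC shorts the top of R1 to ground, so R_th = R1 ‖ R2 = 17.23 kΩ.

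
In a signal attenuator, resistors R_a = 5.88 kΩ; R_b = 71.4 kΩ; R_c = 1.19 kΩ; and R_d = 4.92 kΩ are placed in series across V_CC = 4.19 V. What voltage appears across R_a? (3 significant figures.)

Total series resistance ΣR = 5.88 + 71.4 + 1.19 + 4.92 = 83.39 kΩ.
Voltage divider: V = V_CC · (5.880 / 83.39) = 4.19 × 0.07051 = 0.2954 V.

V ≈ 0.295 V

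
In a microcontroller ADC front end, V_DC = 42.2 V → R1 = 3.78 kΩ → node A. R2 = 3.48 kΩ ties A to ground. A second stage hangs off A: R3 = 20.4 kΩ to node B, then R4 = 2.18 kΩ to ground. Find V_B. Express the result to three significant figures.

V_B ≈ 1.81 V

Looking into the second stage from A: R3 + R4 = 22.58 kΩ appears in parallel with R2.
R2 ‖ (R3+R4) = 3.015 kΩ.
First divider: V_A = V_DC · 3.015/(3.78 + 3.015) = 18.73 V.
Then the unloaded second divider: V_B = V_A × R4/(R3+R4) = 18.73 × 0.09655 = 1.808 V.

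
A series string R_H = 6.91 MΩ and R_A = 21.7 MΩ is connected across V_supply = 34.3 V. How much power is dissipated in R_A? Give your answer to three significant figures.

The common current is I = 34.3/28.61 = 1.199 µA.
P(R_A) = I²·R_A = (1.199)² × 21.7 = 31.19 µW.

P ≈ 31.2 µW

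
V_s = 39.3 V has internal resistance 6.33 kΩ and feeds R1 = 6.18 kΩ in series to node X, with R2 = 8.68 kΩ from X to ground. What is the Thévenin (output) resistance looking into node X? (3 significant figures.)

R1' = 6.33 + 6.18 = 12.51 kΩ (source resistance + R1).
Zeroing V_s shorts the top of R1' to ground, so R_th = R1' ‖ R2 = 5.124 kΩ.

R_th ≈ 5.12 kΩ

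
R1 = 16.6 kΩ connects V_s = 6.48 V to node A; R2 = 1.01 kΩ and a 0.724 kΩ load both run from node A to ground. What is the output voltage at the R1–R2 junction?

V_out ≈ 0.161 V

First combine the lower leg with the load: R2 ‖ R_L = 0.4217 kΩ.
Then V_out = V_s · R2'/(R1 + R2') = 6.48 × 0.4217/17.02 = 0.1605 V.
(Unloaded it would be 0.372 V; the load pulls it down.)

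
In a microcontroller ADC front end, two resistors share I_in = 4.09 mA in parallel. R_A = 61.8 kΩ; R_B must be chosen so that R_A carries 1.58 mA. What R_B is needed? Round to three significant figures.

In a two-way split, I_A/I_in = R_B/(R_A + R_B).
1.58/4.09 = R_B/(R_A + R_B) → R_B = R_A · (0.3863)/(1 − 0.3863) = 61.8 × 0.6295 = 38.90 kΩ.

R_B ≈ 38.9 kΩ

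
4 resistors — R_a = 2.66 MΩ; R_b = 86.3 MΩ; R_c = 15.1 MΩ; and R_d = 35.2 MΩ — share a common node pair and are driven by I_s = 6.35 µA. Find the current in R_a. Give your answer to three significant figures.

I ≈ 4.95 µA

Total conductance ΣG = 1/2.66 + 1/86.3 + 1/15.1 + 1/35.2 = 0.4822 (units of 1/MΩ).
R_a takes the fraction G_k/ΣG = 0.3759/0.4822 = 0.7797, so I = 6.35 × 0.7797 = 4.951 µA.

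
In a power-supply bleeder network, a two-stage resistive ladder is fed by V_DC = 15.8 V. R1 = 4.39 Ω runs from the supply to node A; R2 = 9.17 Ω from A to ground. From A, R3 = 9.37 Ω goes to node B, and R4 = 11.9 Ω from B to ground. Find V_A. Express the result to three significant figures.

V_A ≈ 9.38 V

Looking into the second stage from A: R3 + R4 = 21.27 Ω appears in parallel with R2.
Effective lower resistance at A: R2 ‖ 21.27 = 6.408 Ω.
So V_A = 15.8 × 0.5934 = 9.376 V.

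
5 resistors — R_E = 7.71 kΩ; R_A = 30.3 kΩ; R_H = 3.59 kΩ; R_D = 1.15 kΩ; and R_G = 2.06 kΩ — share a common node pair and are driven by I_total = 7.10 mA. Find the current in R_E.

Conductances: ΣG = 1/7.71 + 1/30.3 + 1/3.59 + 1/1.15 + 1/2.06 = 1.796 (1/kΩ).
R_E takes the fraction G_k/ΣG = 0.1297/1.796 = 0.07221, so I = 7.10 × 0.07221 = 0.5127 mA.

I ≈ 0.513 mA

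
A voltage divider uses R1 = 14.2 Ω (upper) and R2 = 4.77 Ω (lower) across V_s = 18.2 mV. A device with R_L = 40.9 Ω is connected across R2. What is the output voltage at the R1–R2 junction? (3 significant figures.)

R2 ‖ R_L = (4.77 × 40.9)/(4.77 + 40.9) = 4.272 Ω.
Voltage divider with the loaded lower leg: V_out = 18.2 × 4.272/(14.2 + 4.272) = 18.2 × 0.2313 = 4.209 mV.

V_out ≈ 4.21 mV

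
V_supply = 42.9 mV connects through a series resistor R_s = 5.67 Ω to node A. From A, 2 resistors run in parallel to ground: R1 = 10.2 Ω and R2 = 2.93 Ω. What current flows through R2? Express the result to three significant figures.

Combine the parallel branches: R_p = (1/10.2 + 1/2.93)⁻¹ = 2.276 Ω.
Node voltage V_A = V_supply · R_p/(R_s + R_p) = 42.9 × 0.2864 = 12.29 mV.
Branch current I = V_A/R2 = 12.29/2.93 = 4.194 mA.
(Equivalently: I_total = 5.399 mA, then current-divider fraction G_k/ΣG = 0.7768.)

I ≈ 4.19 mA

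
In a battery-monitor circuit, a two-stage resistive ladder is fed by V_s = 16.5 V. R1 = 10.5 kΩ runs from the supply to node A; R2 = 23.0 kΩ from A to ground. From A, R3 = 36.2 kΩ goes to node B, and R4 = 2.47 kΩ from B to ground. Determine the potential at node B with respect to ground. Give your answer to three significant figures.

V_B ≈ 0.610 V

The second stage (R3 + R4 = 38.67 kΩ) loads node A in parallel with R2.
R2 ‖ (R3+R4) = 14.42 kΩ.
So V_A = 16.5 × 0.5787 = 9.548 V.
Then the unloaded second divider: V_B = V_A × R4/(R3+R4) = 9.548 × 0.06387 = 0.6099 V.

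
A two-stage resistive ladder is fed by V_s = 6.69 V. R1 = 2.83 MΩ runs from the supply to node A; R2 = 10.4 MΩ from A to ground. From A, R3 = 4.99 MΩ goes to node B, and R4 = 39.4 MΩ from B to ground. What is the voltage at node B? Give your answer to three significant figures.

Looking into the second stage from A: R3 + R4 = 44.39 MΩ appears in parallel with R2.
R2 ‖ (R3+R4) = 8.426 MΩ.
First divider: V_A = V_s · 8.426/(2.83 + 8.426) = 5.008 V.
Stage 2 is unloaded, so V_B = V_A · R4/(R3+R4) = 5.008 × 39.4/44.39 = 4.445 V.

V_B ≈ 4.45 V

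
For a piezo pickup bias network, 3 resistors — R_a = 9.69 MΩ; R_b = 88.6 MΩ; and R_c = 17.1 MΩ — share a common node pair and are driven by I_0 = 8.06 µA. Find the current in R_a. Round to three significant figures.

ΣG = 1/9.69 + 1/88.6 + 1/17.1 = 0.1730.
R_a takes the fraction G_k/ΣG = 0.1032/0.1730 = 0.5966, so I = 8.06 × 0.5966 = 4.809 µA.

I ≈ 4.81 µA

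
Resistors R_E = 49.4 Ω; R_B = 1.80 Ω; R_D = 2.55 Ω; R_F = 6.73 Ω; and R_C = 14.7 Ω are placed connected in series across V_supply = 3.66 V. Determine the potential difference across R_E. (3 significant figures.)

V ≈ 2.40 V

Series total: ΣR = 49.4 + 1.80 + 2.55 + 6.73 + 14.7 = 75.18 Ω.
Voltage divider: V = V_supply · (49.40 / 75.18) = 3.66 × 0.6571 = 2.405 V.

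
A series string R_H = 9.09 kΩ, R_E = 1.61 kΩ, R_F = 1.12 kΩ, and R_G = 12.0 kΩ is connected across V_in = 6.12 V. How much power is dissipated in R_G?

Series current I = V_in/ΣR = 6.12/23.82 = 0.2569 mA.
P = I²R = 0.06601 × 12.0 = 0.7921 mW.

P ≈ 0.792 mW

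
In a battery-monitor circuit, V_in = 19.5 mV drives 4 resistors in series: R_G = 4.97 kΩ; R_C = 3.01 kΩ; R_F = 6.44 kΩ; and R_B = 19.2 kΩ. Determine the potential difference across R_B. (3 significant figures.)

ΣR = 4.97 + 3.01 + 6.44 + 19.2 = 33.62 kΩ.
Voltage divider: V = V_in · (19.20 / 33.62) = 19.5 × 0.5711 = 11.14 mV.

V ≈ 11.1 mV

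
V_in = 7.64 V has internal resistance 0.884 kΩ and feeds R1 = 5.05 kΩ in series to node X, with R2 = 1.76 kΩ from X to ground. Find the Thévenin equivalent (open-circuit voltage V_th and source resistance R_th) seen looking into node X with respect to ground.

R1' = 0.884 + 5.05 = 5.934 kΩ (source resistance + R1).
With X open, the divider is unloaded: V_th = 7.64 × 1.76/7.694 = 1.748 V.
Zeroing V_in shorts the top of R1' to ground, so R_th = R1' ‖ R2 = 1.357 kΩ.

V_th ≈ 1.75 V, R_th ≈ 1.36 kΩ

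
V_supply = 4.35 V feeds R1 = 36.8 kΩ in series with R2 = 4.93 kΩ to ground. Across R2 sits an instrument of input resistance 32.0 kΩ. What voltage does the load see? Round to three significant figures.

V_out ≈ 0.452 V

R2 ‖ R_L = (4.93 × 32.0)/(4.93 + 32.0) = 4.272 kΩ.
Then V_out = V_supply · R2'/(R1 + R2') = 4.35 × 4.272/41.07 = 0.4524 V.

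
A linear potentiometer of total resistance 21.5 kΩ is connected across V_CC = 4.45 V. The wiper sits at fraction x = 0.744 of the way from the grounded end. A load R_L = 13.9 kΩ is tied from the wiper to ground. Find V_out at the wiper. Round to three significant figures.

V_out ≈ 2.56 V

The pot divides into 5.504 kΩ above the wiper and 16.00 kΩ below.
R_L loads the lower segment: effective lower R = 7.437 kΩ.
V_out = 4.45 × 7.437/(5.504 + 7.437) = 2.557 V.
(Unloaded: V_out = x·V_CC = 3.31 V.)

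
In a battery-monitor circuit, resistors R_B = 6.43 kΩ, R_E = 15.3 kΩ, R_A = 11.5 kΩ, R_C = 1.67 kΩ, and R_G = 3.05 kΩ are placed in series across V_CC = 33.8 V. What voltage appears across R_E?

Series total: ΣR = 6.43 + 15.3 + 11.5 + 1.67 + 3.05 = 37.95 kΩ.
V = V_CC · R/ΣR = 33.8 × 0.4032 = 13.63 V.

V ≈ 13.6 V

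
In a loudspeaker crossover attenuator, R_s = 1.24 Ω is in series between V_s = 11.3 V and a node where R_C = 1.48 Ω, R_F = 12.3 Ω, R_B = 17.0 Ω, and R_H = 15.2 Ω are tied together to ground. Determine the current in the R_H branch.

I ≈ 0.355 A

Equivalent of the parallel group: R_p = 1.134 Ω.
Node voltage V_A = V_s · R_p/(R_s + R_p) = 11.3 × 0.4777 = 5.399 V.
Branch current I = V_A/R_H = 5.399/15.2 = 0.3552 A.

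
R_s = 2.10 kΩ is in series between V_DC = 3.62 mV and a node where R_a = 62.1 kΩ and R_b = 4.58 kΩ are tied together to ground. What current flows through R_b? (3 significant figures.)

Combine the parallel branches: R_p = (1/62.1 + 1/4.58)⁻¹ = 4.265 kΩ.
V_A = 3.62 × 4.265/6.365 = 2.426 mV.
Branch current I = V_A/R_b = 2.426/4.58 = 0.5296 µA.
(Equivalently: I_total = 0.5687 µA, then current-divider fraction G_k/ΣG = 0.9313.)

I ≈ 0.530 µA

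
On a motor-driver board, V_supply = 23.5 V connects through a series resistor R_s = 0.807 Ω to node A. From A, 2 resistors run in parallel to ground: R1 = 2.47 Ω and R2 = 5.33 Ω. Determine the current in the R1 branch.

Combine the parallel branches: R_p = (1/2.47 + 1/5.33)⁻¹ = 1.688 Ω.
V_A by voltage divider: V_A = 23.5 × 1.688/(0.807 + 1.688) = 15.90 V.
Branch current I = V_A/R1 = 15.90/2.47 = 6.437 A.
(Equivalently: I_total = 9.419 A, then current-divider fraction G_k/ΣG = 0.6833.)

I ≈ 6.44 A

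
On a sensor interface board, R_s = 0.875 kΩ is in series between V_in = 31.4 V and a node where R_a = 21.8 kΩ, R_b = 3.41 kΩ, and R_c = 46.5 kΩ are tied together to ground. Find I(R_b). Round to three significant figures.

Combine the parallel branches: R_p = (1/21.8 + 1/3.41 + 1/46.5)⁻¹ = 2.773 kΩ.
V_A by voltage divider: V_A = 31.4 × 2.773/(0.875 + 2.773) = 23.87 V.
Branch current I = V_A/R_b = 23.87/3.41 = 6.999 mA.

I ≈ 7.00 mA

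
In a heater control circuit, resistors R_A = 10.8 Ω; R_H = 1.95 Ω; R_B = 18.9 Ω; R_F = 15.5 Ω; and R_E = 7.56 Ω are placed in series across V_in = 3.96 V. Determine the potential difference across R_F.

V ≈ 1.12 V

ΣR = 10.8 + 1.95 + 18.9 + 15.5 + 7.56 = 54.71 Ω.
V = V_in · R/ΣR = 3.96 × 0.2833 = 1.122 V.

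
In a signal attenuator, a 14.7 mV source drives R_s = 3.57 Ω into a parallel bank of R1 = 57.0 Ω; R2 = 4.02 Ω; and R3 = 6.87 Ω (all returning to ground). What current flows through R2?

Combine the parallel branches: R_p = (1/57.0 + 1/4.02 + 1/6.87)⁻¹ = 2.428 Ω.
V_A = 14.7 × 2.428/5.998 = 5.951 mV.
I(R2) = V_A / R2 = 5.951/4.02 = 1.480 mA.

I ≈ 1.48 mA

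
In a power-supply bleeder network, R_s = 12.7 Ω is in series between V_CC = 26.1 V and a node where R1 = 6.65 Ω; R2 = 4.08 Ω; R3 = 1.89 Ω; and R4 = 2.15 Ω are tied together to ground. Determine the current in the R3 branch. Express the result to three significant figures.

I ≈ 0.740 A

Equivalent of the parallel group: R_p = 0.7196 Ω.
V_A = 26.1 × 0.7196/13.42 = 1.400 V.
I(R3) = V_A / R3 = 1.400/1.89 = 0.7405 A.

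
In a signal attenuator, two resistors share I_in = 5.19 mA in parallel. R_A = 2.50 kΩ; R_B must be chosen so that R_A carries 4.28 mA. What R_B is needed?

R_B ≈ 11.8 kΩ

In a two-way split, I_A/I_in = R_B/(R_A + R_B).
With f = 0.8247, R_B = R_A · f/(1−f) = 2.50 × 4.703 = 11.76 kΩ.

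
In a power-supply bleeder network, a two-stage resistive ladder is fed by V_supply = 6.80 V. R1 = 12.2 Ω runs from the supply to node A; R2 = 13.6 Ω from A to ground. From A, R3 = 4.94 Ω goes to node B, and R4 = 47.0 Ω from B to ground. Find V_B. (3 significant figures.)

V_B ≈ 2.89 V

The second stage (R3 + R4 = 51.94 Ω) loads node A in parallel with R2.
R2 ‖ (R3+R4) = 10.78 Ω.
So V_A = 6.80 × 0.4691 = 3.190 V.
Then the unloaded second divider: V_B = V_A × R4/(R3+R4) = 3.190 × 0.9049 = 2.886 V.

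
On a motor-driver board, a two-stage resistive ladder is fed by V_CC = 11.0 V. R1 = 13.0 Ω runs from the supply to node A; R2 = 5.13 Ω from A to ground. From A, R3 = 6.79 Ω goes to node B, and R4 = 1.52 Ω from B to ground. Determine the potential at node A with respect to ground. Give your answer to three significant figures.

The second stage (R3 + R4 = 8.310 Ω) loads node A in parallel with R2.
Effective lower resistance at A: R2 ‖ 8.310 = 3.172 Ω.
V_A = 11.0 × 3.172/(13.0 + 3.172) = 2.158 V.

V_A ≈ 2.16 V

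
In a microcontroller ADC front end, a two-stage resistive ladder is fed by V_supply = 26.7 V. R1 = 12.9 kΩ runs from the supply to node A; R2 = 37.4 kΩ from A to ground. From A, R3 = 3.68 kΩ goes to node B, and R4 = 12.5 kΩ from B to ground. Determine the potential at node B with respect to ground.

The second stage (R3 + R4 = 16.18 kΩ) loads node A in parallel with R2.
Effective lower resistance at A: R2 ‖ 16.18 = 11.29 kΩ.
So V_A = 26.7 × 0.4668 = 12.46 V.
V_B = V_A × 0.7726 = 9.629 V.

V_B ≈ 9.63 V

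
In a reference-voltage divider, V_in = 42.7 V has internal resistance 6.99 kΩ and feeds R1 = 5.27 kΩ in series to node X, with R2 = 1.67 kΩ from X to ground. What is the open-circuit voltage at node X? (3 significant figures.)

R1' = 6.99 + 5.27 = 12.26 kΩ (source resistance + R1).
With X open, the divider is unloaded: V_th = 42.7 × 1.67/13.93 = 5.119 V.

V_th ≈ 5.12 V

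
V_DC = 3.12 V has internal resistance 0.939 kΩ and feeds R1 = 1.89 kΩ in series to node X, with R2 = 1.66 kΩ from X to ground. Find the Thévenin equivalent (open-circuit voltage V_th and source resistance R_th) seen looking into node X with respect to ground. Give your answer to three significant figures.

R1' = 0.939 + 1.89 = 2.829 kΩ (source resistance + R1).
Open-circuit (no load on X): V_th = V_DC · R2/(R1' + R2) = 3.12 × 1.66/(2.829 + 1.66) = 1.154 V.
With V_DC suppressed (replaced by a short), R_th = R1' ‖ R2 = (2.829 × 1.66)/(2.829 + 1.66) = 1.046 kΩ.

V_th ≈ 1.15 V, R_th ≈ 1.05 kΩ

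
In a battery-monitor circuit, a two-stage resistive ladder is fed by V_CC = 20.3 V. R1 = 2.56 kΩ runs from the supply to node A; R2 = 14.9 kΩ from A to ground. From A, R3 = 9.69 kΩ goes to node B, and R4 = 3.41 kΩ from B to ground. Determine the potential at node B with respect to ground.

V_B ≈ 3.86 V

Node A sees R2 in parallel with the series input of stage 2, R3 + R4 = 13.10 kΩ.
R2 ‖ (R3+R4) = 6.971 kΩ.
V_A = 20.3 × 6.971/(2.56 + 6.971) = 14.85 V.
V_B = V_A × 0.2603 = 3.865 V.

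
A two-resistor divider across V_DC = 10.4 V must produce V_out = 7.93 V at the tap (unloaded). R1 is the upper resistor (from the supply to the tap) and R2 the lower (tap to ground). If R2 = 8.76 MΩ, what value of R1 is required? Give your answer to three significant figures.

R1 ≈ 2.73 MΩ

Required fraction k = V_out/V_DC = 0.7625.
Rearranging, R1 = R2·(1−k)/k = 8.76 × 0.3115 = 2.729 MΩ.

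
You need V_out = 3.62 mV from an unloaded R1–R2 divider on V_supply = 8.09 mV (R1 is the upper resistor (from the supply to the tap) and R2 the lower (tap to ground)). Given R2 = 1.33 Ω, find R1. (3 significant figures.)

Required fraction k = V_out/V_supply = 0.4475.
R1 = R2·(1/k − 1) = 1.33 × 1.235 = 1.642 Ω.

R1 ≈ 1.64 Ω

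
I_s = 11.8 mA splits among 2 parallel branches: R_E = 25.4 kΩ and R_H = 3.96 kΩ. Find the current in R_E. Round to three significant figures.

For two parallel branches, I_k = I_s · (other R)/(sum of R).
I(R_E) = 11.8 × 3.96/(25.4 + 3.96) = 11.8 × 0.1349 = 1.592 mA.

I ≈ 1.59 mA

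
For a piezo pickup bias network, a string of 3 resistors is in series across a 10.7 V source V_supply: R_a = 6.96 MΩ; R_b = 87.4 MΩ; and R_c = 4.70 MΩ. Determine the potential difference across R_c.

ΣR = 6.96 + 87.4 + 4.70 = 99.06 MΩ.
Voltage divider: V = V_supply · (4.700 / 99.06) = 10.7 × 0.04745 = 0.5077 V.

V ≈ 0.508 V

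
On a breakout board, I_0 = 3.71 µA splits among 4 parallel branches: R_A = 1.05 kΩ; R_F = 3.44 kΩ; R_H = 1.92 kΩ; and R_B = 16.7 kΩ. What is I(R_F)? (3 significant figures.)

ΣG = 1/1.05 + 1/3.44 + 1/1.92 + 1/16.7 = 1.824.
By the current-divider rule, I = I_0 · G_k/ΣG = 3.71 × 0.1594 = 0.5913 µA.

I ≈ 0.591 µA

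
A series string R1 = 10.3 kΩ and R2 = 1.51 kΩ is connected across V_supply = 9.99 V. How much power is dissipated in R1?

P ≈ 7.37 mW

The common current is I = 9.99/11.81 = 0.8459 mA.
P = I²R = 0.7155 × 10.3 = 7.370 mW.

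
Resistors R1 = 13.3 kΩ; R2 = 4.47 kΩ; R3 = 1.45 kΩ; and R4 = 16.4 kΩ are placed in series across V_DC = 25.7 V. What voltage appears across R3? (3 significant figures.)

V ≈ 1.05 V

ΣR = 13.3 + 4.47 + 1.45 + 16.4 = 35.62 kΩ.
Voltage divider: V = V_DC · (1.450 / 35.62) = 25.7 × 0.04071 = 1.046 V.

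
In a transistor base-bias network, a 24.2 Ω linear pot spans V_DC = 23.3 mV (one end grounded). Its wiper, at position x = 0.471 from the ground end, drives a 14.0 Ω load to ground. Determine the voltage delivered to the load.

Split the track: R_lower = x·R_p = 11.40 Ω, R_upper = (1−x)·R_p = 12.80 Ω.
Lower segment in parallel with the load: 11.40 ‖ 14.0 = 6.283 Ω.
V_out = 23.3 × 6.283/(12.80 + 6.283) = 7.671 mV.
(Unloaded: V_out = x·V_DC = 11.0 mV.)

V_out ≈ 7.67 mV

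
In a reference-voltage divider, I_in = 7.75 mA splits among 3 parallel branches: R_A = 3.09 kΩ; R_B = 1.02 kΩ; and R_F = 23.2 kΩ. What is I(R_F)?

Total conductance ΣG = 1/3.09 + 1/1.02 + 1/23.2 = 1.347 (units of 1/kΩ).
Current divider: I(R_F) = I_in · G_k/ΣG = 7.75 × (0.04310/1.347) = 7.75 × 0.03200 = 0.2480 mA.

I ≈ 0.248 mA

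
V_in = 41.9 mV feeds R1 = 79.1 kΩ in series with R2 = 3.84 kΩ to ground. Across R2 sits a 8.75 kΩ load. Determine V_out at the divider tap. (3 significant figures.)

V_out ≈ 1.37 mV

R2 ‖ R_L = (3.84 × 8.75)/(3.84 + 8.75) = 2.669 kΩ.
Then V_out = V_in · R2'/(R1 + R2') = 41.9 × 2.669/81.77 = 1.368 mV.
(Unloaded it would be 1.94 mV; the load pulls it down.)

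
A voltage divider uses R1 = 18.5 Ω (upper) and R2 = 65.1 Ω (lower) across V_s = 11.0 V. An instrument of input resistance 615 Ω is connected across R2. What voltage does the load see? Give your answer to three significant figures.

V_out ≈ 8.37 V

R2 ‖ R_L = (65.1 × 615)/(65.1 + 615) = 58.87 Ω.
Now apply the divider: V_out = 11.0 × 0.7609 = 8.370 V.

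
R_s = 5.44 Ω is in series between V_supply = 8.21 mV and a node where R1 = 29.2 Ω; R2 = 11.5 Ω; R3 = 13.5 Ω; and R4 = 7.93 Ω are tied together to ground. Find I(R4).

I ≈ 0.377 mA

Equivalent of the parallel group: R_p = 3.112 Ω.
V_A = 8.21 × 3.112/8.552 = 2.987 mV.
Branch current I = V_A/R4 = 2.987/7.93 = 0.3767 mA.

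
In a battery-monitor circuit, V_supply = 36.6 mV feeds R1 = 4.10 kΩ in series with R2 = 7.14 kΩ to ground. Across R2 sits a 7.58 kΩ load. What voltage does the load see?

First combine the lower leg with the load: R2 ‖ R_L = 3.677 kΩ.
Voltage divider with the loaded lower leg: V_out = 36.6 × 3.677/(4.10 + 3.677) = 36.6 × 0.4728 = 17.30 mV.

V_out ≈ 17.3 mV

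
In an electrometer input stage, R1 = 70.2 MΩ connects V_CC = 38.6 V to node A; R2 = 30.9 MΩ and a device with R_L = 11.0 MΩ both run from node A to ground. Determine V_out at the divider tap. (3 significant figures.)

First combine the lower leg with the load: R2 ‖ R_L = 8.112 MΩ.
Then V_out = V_CC · R2'/(R1 + R2') = 38.6 × 8.112/78.31 = 3.998 V.
(Unloaded it would be 11.8 V; the load pulls it down.)

V_out ≈ 4.00 V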